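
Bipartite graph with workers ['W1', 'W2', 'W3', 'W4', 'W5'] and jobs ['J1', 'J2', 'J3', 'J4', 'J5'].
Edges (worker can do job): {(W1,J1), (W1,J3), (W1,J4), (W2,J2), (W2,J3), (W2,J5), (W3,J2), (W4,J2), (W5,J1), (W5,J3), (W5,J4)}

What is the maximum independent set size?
Maximum independent set = 6

By König's theorem:
- Min vertex cover = Max matching = 4
- Max independent set = Total vertices - Min vertex cover
- Max independent set = 10 - 4 = 6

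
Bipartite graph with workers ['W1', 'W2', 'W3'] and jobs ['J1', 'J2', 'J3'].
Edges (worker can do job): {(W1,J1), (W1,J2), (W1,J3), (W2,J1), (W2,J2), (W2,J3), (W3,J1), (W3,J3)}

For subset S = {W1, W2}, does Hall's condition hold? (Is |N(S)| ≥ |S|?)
Yes: |N(S)| = 3, |S| = 2

Subset S = {W1, W2}
Neighbors N(S) = {J1, J2, J3}

|N(S)| = 3, |S| = 2
Hall's condition: |N(S)| ≥ |S| is satisfied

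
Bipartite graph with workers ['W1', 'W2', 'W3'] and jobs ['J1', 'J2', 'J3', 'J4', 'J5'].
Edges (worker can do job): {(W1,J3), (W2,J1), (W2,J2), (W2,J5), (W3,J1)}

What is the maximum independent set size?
Maximum independent set = 5

By König's theorem:
- Min vertex cover = Max matching = 3
- Max independent set = Total vertices - Min vertex cover
- Max independent set = 8 - 3 = 5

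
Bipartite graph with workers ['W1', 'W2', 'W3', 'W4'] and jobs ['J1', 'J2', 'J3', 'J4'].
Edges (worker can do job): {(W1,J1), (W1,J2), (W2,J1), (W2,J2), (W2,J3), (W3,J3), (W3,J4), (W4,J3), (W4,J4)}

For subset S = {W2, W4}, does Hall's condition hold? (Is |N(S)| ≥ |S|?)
Yes: |N(S)| = 4, |S| = 2

Subset S = {W2, W4}
Neighbors N(S) = {J1, J2, J3, J4}

|N(S)| = 4, |S| = 2
Hall's condition: |N(S)| ≥ |S| is satisfied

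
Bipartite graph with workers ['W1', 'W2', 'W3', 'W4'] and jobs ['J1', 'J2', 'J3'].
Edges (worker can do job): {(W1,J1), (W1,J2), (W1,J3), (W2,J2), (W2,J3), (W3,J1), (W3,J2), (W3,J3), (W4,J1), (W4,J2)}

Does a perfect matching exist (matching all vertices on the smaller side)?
Yes, perfect matching exists (size 3)

Perfect matching: {(W1,J2), (W3,J3), (W4,J1)}
All 3 vertices on the smaller side are matched.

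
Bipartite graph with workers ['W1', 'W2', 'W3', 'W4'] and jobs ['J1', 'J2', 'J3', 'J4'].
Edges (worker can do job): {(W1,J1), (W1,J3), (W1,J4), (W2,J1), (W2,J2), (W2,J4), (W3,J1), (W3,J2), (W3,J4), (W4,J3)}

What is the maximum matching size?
Maximum matching size = 4

Maximum matching: {(W1,J4), (W2,J1), (W3,J2), (W4,J3)}
Size: 4

This assigns 4 workers to 4 distinct jobs.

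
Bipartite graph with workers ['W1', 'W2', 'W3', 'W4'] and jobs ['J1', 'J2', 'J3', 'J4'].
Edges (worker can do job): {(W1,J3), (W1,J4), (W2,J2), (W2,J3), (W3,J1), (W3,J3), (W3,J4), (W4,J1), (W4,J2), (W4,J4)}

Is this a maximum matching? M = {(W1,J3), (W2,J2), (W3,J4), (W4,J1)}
Yes, size 4 is maximum

Proposed matching has size 4.
Maximum matching size for this graph: 4.

This is a maximum matching.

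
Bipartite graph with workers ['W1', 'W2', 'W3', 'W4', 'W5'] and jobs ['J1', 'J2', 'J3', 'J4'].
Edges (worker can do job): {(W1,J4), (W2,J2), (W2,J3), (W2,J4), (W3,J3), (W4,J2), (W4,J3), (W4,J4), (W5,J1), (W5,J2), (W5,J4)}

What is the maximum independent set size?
Maximum independent set = 5

By König's theorem:
- Min vertex cover = Max matching = 4
- Max independent set = Total vertices - Min vertex cover
- Max independent set = 9 - 4 = 5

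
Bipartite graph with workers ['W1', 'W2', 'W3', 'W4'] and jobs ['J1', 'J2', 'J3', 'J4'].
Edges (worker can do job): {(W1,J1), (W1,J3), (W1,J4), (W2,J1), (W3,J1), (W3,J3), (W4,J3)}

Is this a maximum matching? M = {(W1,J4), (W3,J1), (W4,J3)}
Yes, size 3 is maximum

Proposed matching has size 3.
Maximum matching size for this graph: 3.

This is a maximum matching.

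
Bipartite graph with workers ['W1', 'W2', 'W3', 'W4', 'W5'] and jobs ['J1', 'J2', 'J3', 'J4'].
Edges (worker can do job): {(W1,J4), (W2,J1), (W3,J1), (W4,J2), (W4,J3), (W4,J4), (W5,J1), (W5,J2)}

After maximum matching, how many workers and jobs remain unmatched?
Unmatched: 1 workers, 0 jobs

Maximum matching size: 4
Workers: 5 total, 4 matched, 1 unmatched
Jobs: 4 total, 4 matched, 0 unmatched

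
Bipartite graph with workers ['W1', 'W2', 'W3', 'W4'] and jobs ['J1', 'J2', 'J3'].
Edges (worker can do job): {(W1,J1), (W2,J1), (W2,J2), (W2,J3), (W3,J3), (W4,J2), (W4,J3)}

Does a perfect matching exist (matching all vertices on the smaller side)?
Yes, perfect matching exists (size 3)

Perfect matching: {(W1,J1), (W2,J2), (W4,J3)}
All 3 vertices on the smaller side are matched.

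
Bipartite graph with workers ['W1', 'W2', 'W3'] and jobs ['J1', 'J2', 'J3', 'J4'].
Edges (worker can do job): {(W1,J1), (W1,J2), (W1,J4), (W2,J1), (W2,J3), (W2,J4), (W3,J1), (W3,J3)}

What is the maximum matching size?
Maximum matching size = 3

Maximum matching: {(W1,J4), (W2,J3), (W3,J1)}
Size: 3

This assigns 3 workers to 3 distinct jobs.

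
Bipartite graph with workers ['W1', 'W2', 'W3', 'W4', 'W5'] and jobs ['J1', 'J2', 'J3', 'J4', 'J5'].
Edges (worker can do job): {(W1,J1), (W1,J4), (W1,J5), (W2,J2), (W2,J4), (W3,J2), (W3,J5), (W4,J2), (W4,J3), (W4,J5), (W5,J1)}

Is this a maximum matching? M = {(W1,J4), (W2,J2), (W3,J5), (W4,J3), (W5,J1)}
Yes, size 5 is maximum

Proposed matching has size 5.
Maximum matching size for this graph: 5.

This is a maximum matching.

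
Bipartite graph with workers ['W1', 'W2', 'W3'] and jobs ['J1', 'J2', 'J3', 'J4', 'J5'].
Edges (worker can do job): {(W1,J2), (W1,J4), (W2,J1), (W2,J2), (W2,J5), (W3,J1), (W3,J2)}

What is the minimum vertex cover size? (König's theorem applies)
Minimum vertex cover size = 3

By König's theorem: in bipartite graphs,
min vertex cover = max matching = 3

Maximum matching has size 3, so minimum vertex cover also has size 3.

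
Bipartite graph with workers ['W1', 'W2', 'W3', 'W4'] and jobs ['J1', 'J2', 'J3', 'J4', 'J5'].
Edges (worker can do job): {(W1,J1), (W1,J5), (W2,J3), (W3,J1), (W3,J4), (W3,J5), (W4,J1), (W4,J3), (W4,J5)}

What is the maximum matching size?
Maximum matching size = 4

Maximum matching: {(W1,J1), (W2,J3), (W3,J4), (W4,J5)}
Size: 4

This assigns 4 workers to 4 distinct jobs.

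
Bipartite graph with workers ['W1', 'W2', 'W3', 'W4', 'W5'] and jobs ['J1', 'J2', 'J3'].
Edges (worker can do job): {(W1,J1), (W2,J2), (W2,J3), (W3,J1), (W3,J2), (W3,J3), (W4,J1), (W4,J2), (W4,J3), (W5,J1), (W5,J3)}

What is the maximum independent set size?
Maximum independent set = 5

By König's theorem:
- Min vertex cover = Max matching = 3
- Max independent set = Total vertices - Min vertex cover
- Max independent set = 8 - 3 = 5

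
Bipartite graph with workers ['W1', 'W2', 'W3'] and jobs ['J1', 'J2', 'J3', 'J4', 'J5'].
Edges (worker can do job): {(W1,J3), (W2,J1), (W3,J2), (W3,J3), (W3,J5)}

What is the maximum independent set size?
Maximum independent set = 5

By König's theorem:
- Min vertex cover = Max matching = 3
- Max independent set = Total vertices - Min vertex cover
- Max independent set = 8 - 3 = 5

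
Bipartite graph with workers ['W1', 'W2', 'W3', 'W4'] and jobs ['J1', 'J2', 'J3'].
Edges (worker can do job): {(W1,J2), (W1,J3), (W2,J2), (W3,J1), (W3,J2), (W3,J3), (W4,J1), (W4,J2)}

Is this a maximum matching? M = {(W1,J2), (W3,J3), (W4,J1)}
Yes, size 3 is maximum

Proposed matching has size 3.
Maximum matching size for this graph: 3.

This is a maximum matching.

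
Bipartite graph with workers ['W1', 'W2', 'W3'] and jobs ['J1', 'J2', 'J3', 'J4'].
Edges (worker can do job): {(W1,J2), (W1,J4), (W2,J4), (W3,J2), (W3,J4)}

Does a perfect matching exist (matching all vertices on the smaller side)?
No, maximum matching has size 2 < 3

Maximum matching has size 2, need 3 for perfect matching.
Unmatched workers: ['W2']
Unmatched jobs: ['J3', 'J1']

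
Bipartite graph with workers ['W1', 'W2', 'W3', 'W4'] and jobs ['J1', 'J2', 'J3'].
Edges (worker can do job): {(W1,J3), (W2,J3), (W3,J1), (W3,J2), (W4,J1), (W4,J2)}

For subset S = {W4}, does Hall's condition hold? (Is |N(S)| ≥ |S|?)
Yes: |N(S)| = 2, |S| = 1

Subset S = {W4}
Neighbors N(S) = {J1, J2}

|N(S)| = 2, |S| = 1
Hall's condition: |N(S)| ≥ |S| is satisfied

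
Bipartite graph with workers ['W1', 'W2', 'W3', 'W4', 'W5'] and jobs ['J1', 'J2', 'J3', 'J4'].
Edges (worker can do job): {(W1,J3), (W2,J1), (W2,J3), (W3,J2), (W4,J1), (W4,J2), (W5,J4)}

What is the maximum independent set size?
Maximum independent set = 5

By König's theorem:
- Min vertex cover = Max matching = 4
- Max independent set = Total vertices - Min vertex cover
- Max independent set = 9 - 4 = 5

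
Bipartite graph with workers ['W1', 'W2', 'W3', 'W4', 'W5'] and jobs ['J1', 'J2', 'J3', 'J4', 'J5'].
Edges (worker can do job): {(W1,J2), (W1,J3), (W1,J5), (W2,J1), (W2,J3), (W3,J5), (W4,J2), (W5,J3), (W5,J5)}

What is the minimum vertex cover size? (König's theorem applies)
Minimum vertex cover size = 4

By König's theorem: in bipartite graphs,
min vertex cover = max matching = 4

Maximum matching has size 4, so minimum vertex cover also has size 4.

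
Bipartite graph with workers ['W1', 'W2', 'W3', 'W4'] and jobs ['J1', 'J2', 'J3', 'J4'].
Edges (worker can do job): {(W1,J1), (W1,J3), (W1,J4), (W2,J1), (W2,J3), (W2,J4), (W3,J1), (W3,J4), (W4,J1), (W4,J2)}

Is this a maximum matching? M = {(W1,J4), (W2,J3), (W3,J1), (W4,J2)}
Yes, size 4 is maximum

Proposed matching has size 4.
Maximum matching size for this graph: 4.

This is a maximum matching.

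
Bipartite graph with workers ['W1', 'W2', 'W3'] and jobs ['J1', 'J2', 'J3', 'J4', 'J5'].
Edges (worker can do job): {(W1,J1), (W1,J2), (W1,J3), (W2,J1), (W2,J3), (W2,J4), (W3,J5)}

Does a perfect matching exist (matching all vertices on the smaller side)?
Yes, perfect matching exists (size 3)

Perfect matching: {(W1,J3), (W2,J4), (W3,J5)}
All 3 vertices on the smaller side are matched.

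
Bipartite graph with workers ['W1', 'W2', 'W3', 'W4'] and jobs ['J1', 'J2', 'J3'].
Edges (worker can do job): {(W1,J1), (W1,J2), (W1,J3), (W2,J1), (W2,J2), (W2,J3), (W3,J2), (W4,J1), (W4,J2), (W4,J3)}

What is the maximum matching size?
Maximum matching size = 3

Maximum matching: {(W1,J3), (W2,J1), (W4,J2)}
Size: 3

This assigns 3 workers to 3 distinct jobs.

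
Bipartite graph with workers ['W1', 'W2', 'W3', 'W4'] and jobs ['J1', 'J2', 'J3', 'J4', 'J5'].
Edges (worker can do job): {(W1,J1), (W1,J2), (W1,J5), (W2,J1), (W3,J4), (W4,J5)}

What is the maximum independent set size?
Maximum independent set = 5

By König's theorem:
- Min vertex cover = Max matching = 4
- Max independent set = Total vertices - Min vertex cover
- Max independent set = 9 - 4 = 5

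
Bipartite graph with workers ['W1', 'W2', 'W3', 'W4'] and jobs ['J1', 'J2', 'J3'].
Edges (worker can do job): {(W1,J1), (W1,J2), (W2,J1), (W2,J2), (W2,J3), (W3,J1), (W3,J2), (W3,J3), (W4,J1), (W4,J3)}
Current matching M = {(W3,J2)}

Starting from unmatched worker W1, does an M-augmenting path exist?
Yes: W1 → J2 → W3 → J3

An M-augmenting path alternates non-matching / matching edges, starting and ending at unmatched vertices.
Path: W1 → J2 → W3 → J3
(J3 is unmatched in M, so the path is augmenting.)
Flipping edges along this path would increase |M| from 1 to 2.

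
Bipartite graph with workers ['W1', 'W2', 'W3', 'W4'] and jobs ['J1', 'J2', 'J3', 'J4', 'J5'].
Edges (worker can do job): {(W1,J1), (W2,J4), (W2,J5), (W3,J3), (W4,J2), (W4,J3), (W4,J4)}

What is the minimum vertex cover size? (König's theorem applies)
Minimum vertex cover size = 4

By König's theorem: in bipartite graphs,
min vertex cover = max matching = 4

Maximum matching has size 4, so minimum vertex cover also has size 4.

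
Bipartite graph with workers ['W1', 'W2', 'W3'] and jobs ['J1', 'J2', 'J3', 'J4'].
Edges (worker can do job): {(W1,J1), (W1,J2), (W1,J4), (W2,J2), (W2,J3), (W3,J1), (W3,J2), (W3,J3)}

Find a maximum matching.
Matching: {(W1,J2), (W2,J3), (W3,J1)}

Maximum matching (size 3):
  W1 → J2
  W2 → J3
  W3 → J1

Each worker is assigned to at most one job, and each job to at most one worker.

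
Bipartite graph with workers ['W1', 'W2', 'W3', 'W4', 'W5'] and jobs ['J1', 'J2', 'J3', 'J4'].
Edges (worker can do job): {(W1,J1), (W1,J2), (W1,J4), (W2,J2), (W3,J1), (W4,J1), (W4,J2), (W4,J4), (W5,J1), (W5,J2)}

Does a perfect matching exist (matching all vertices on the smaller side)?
No, maximum matching has size 3 < 4

Maximum matching has size 3, need 4 for perfect matching.
Unmatched workers: ['W1', 'W2']
Unmatched jobs: ['J3']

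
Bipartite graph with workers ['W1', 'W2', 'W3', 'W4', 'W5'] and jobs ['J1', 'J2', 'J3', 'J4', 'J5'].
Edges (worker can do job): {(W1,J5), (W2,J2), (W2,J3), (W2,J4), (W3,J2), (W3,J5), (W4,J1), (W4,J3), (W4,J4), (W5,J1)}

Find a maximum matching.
Matching: {(W1,J5), (W2,J4), (W3,J2), (W4,J3), (W5,J1)}

Maximum matching (size 5):
  W1 → J5
  W2 → J4
  W3 → J2
  W4 → J3
  W5 → J1

Each worker is assigned to at most one job, and each job to at most one worker.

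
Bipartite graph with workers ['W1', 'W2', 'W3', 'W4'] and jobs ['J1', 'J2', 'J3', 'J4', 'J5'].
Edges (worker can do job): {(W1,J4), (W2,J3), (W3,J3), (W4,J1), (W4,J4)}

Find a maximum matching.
Matching: {(W1,J4), (W3,J3), (W4,J1)}

Maximum matching (size 3):
  W1 → J4
  W3 → J3
  W4 → J1

Each worker is assigned to at most one job, and each job to at most one worker.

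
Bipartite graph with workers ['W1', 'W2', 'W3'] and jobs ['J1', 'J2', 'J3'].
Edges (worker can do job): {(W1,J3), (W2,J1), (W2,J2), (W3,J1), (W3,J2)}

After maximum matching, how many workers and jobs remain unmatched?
Unmatched: 0 workers, 0 jobs

Maximum matching size: 3
Workers: 3 total, 3 matched, 0 unmatched
Jobs: 3 total, 3 matched, 0 unmatched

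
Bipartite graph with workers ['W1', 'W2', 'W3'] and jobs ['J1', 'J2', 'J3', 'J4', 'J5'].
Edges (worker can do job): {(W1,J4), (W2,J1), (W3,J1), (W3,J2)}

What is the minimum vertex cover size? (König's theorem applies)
Minimum vertex cover size = 3

By König's theorem: in bipartite graphs,
min vertex cover = max matching = 3

Maximum matching has size 3, so minimum vertex cover also has size 3.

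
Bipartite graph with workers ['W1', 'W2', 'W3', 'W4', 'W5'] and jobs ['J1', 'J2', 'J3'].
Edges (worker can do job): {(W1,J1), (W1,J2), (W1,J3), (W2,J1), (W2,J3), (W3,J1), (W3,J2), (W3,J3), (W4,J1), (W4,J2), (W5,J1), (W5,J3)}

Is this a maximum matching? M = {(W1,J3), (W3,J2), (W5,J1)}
Yes, size 3 is maximum

Proposed matching has size 3.
Maximum matching size for this graph: 3.

This is a maximum matching.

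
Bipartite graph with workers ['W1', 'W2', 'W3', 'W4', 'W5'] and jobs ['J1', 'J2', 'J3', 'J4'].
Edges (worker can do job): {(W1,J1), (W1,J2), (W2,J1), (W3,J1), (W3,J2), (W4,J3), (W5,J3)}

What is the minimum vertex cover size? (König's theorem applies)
Minimum vertex cover size = 3

By König's theorem: in bipartite graphs,
min vertex cover = max matching = 3

Maximum matching has size 3, so minimum vertex cover also has size 3.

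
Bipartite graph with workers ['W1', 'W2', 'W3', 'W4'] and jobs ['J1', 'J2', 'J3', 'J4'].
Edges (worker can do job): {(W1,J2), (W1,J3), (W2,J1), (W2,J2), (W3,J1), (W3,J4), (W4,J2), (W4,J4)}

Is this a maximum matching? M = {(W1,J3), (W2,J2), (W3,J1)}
No, size 3 is not maximum

Proposed matching has size 3.
Maximum matching size for this graph: 4.

This is NOT maximum - can be improved to size 4.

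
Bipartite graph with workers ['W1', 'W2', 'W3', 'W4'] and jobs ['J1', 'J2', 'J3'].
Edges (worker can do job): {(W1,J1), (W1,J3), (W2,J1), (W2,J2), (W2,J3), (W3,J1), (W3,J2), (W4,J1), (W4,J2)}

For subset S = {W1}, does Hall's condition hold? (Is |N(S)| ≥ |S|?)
Yes: |N(S)| = 2, |S| = 1

Subset S = {W1}
Neighbors N(S) = {J1, J3}

|N(S)| = 2, |S| = 1
Hall's condition: |N(S)| ≥ |S| is satisfied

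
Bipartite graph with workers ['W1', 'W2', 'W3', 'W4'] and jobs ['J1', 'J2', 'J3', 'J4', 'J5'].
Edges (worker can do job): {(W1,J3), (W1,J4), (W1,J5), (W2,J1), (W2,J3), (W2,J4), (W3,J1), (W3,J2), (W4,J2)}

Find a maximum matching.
Matching: {(W1,J5), (W2,J3), (W3,J1), (W4,J2)}

Maximum matching (size 4):
  W1 → J5
  W2 → J3
  W3 → J1
  W4 → J2

Each worker is assigned to at most one job, and each job to at most one worker.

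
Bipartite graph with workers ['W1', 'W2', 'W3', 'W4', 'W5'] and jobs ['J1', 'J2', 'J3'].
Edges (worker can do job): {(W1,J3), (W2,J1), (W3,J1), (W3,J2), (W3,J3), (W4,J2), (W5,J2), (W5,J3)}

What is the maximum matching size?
Maximum matching size = 3

Maximum matching: {(W2,J1), (W3,J2), (W5,J3)}
Size: 3

This assigns 3 workers to 3 distinct jobs.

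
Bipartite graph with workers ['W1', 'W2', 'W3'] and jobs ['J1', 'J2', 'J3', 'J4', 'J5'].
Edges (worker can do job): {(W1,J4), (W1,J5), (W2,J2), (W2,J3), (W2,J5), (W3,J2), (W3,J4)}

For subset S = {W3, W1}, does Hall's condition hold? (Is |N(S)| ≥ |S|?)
Yes: |N(S)| = 3, |S| = 2

Subset S = {W3, W1}
Neighbors N(S) = {J2, J4, J5}

|N(S)| = 3, |S| = 2
Hall's condition: |N(S)| ≥ |S| is satisfied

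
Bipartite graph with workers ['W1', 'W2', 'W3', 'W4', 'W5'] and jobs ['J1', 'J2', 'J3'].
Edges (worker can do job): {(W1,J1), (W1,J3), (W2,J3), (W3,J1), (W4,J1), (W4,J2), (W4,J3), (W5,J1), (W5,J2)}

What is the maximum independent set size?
Maximum independent set = 5

By König's theorem:
- Min vertex cover = Max matching = 3
- Max independent set = Total vertices - Min vertex cover
- Max independent set = 8 - 3 = 5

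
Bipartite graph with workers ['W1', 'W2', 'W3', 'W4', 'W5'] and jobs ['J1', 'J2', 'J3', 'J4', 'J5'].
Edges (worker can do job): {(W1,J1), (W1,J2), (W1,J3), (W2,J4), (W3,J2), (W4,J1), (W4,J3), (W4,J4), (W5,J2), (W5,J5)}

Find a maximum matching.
Matching: {(W1,J3), (W2,J4), (W3,J2), (W4,J1), (W5,J5)}

Maximum matching (size 5):
  W1 → J3
  W2 → J4
  W3 → J2
  W4 → J1
  W5 → J5

Each worker is assigned to at most one job, and each job to at most one worker.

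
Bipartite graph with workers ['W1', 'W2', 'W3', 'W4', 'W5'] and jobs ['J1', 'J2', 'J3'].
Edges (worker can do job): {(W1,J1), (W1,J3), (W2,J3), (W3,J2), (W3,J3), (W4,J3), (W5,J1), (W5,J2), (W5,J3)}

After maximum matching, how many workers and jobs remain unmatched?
Unmatched: 2 workers, 0 jobs

Maximum matching size: 3
Workers: 5 total, 3 matched, 2 unmatched
Jobs: 3 total, 3 matched, 0 unmatched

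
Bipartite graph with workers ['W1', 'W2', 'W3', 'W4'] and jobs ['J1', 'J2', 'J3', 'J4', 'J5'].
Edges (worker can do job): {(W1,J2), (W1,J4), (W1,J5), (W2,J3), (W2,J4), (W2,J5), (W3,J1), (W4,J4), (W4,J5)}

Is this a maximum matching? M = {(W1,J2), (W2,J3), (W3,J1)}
No, size 3 is not maximum

Proposed matching has size 3.
Maximum matching size for this graph: 4.

This is NOT maximum - can be improved to size 4.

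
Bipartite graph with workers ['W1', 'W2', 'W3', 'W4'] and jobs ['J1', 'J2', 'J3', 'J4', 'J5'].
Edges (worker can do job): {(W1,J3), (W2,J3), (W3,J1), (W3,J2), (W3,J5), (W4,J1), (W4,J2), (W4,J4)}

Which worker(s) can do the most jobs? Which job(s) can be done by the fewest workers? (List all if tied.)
Most versatile: W3, W4 (3 jobs); Least covered: J4, J5 (1 workers)

Worker degrees (jobs they can do): W1:1, W2:1, W3:3, W4:3
Job degrees (workers who can do it): J1:2, J2:2, J3:2, J4:1, J5:1

Maximum worker degree is 3, achieved by: W3, W4
Minimum job degree is 1, achieved by: J4, J5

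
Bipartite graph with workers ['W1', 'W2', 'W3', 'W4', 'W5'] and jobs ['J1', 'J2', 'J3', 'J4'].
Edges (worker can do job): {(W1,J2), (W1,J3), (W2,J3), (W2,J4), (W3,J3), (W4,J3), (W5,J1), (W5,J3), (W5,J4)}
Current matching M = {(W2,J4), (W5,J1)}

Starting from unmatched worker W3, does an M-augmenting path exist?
Yes: W3 → J3

An M-augmenting path alternates non-matching / matching edges, starting and ending at unmatched vertices.
Path: W3 → J3
(J3 is unmatched in M, so the path is augmenting.)
Flipping edges along this path would increase |M| from 2 to 3.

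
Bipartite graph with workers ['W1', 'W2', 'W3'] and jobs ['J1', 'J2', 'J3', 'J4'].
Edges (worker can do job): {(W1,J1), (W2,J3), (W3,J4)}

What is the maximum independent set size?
Maximum independent set = 4

By König's theorem:
- Min vertex cover = Max matching = 3
- Max independent set = Total vertices - Min vertex cover
- Max independent set = 7 - 3 = 4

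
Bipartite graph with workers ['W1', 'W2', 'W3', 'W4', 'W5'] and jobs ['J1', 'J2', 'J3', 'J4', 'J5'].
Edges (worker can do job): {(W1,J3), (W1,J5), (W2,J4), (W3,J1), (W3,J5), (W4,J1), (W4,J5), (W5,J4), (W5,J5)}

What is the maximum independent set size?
Maximum independent set = 6

By König's theorem:
- Min vertex cover = Max matching = 4
- Max independent set = Total vertices - Min vertex cover
- Max independent set = 10 - 4 = 6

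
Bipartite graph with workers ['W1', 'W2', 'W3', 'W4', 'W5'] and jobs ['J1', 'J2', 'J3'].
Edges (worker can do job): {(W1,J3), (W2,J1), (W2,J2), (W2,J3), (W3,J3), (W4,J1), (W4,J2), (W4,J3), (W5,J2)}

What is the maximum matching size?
Maximum matching size = 3

Maximum matching: {(W3,J3), (W4,J1), (W5,J2)}
Size: 3

This assigns 3 workers to 3 distinct jobs.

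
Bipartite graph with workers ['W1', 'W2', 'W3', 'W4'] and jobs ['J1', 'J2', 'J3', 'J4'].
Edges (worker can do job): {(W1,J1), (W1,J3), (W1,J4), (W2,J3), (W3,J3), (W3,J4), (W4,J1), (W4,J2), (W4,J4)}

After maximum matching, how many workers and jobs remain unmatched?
Unmatched: 0 workers, 0 jobs

Maximum matching size: 4
Workers: 4 total, 4 matched, 0 unmatched
Jobs: 4 total, 4 matched, 0 unmatched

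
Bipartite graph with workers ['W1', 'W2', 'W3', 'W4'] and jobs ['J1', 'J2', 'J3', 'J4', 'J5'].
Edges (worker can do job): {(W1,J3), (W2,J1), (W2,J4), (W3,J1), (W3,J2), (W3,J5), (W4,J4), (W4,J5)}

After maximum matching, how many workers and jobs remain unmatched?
Unmatched: 0 workers, 1 jobs

Maximum matching size: 4
Workers: 4 total, 4 matched, 0 unmatched
Jobs: 5 total, 4 matched, 1 unmatched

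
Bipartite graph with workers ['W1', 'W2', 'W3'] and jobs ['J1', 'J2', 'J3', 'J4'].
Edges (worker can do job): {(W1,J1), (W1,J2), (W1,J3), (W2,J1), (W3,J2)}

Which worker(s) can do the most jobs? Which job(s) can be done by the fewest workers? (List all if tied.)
Most versatile: W1 (3 jobs); Least covered: J4 (0 workers)

Worker degrees (jobs they can do): W1:3, W2:1, W3:1
Job degrees (workers who can do it): J1:2, J2:2, J3:1, J4:0

Maximum worker degree is 3, achieved by: W1
Minimum job degree is 0, achieved by: J4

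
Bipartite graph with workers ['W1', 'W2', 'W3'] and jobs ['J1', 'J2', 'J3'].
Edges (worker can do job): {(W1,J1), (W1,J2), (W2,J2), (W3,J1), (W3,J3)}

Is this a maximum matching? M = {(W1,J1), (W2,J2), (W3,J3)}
Yes, size 3 is maximum

Proposed matching has size 3.
Maximum matching size for this graph: 3.

This is a maximum matching.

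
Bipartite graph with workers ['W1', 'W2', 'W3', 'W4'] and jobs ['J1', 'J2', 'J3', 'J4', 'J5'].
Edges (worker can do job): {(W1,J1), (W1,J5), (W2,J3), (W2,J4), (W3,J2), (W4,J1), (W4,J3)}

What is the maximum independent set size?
Maximum independent set = 5

By König's theorem:
- Min vertex cover = Max matching = 4
- Max independent set = Total vertices - Min vertex cover
- Max independent set = 9 - 4 = 5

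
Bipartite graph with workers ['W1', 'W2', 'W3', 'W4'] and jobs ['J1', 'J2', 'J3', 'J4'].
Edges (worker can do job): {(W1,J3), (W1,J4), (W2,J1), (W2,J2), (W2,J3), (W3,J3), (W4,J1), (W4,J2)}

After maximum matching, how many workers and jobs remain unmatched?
Unmatched: 0 workers, 0 jobs

Maximum matching size: 4
Workers: 4 total, 4 matched, 0 unmatched
Jobs: 4 total, 4 matched, 0 unmatched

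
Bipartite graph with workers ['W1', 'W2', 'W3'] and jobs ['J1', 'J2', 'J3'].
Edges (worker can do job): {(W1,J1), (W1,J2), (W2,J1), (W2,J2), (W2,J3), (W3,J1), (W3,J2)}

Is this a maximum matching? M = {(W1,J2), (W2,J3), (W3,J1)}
Yes, size 3 is maximum

Proposed matching has size 3.
Maximum matching size for this graph: 3.

This is a maximum matching.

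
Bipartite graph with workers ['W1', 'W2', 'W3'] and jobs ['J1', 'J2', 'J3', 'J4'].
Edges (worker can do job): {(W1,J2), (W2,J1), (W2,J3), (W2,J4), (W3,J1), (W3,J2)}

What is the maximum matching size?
Maximum matching size = 3

Maximum matching: {(W1,J2), (W2,J3), (W3,J1)}
Size: 3

This assigns 3 workers to 3 distinct jobs.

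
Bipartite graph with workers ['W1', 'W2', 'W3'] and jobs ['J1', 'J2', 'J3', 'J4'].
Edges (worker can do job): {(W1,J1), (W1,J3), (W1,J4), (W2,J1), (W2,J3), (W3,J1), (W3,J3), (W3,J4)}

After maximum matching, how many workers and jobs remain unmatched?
Unmatched: 0 workers, 1 jobs

Maximum matching size: 3
Workers: 3 total, 3 matched, 0 unmatched
Jobs: 4 total, 3 matched, 1 unmatched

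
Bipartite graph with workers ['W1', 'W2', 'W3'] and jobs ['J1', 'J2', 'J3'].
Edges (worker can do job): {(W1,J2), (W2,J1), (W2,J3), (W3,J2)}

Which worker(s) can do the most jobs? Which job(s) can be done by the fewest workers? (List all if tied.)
Most versatile: W2 (2 jobs); Least covered: J1, J3 (1 workers)

Worker degrees (jobs they can do): W1:1, W2:2, W3:1
Job degrees (workers who can do it): J1:1, J2:2, J3:1

Maximum worker degree is 2, achieved by: W2
Minimum job degree is 1, achieved by: J1, J3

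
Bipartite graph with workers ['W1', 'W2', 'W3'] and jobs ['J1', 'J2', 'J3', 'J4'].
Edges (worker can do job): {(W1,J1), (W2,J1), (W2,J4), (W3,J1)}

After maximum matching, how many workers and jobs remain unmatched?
Unmatched: 1 workers, 2 jobs

Maximum matching size: 2
Workers: 3 total, 2 matched, 1 unmatched
Jobs: 4 total, 2 matched, 2 unmatched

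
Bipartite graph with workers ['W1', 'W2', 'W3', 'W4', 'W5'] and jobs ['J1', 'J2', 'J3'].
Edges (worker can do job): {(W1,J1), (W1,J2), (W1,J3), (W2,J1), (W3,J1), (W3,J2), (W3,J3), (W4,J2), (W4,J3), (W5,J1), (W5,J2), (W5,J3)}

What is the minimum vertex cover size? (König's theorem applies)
Minimum vertex cover size = 3

By König's theorem: in bipartite graphs,
min vertex cover = max matching = 3

Maximum matching has size 3, so minimum vertex cover also has size 3.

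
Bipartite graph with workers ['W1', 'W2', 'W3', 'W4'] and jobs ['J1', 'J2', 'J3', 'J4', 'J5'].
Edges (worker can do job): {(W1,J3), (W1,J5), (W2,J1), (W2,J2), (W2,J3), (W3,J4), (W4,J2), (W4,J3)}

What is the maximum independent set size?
Maximum independent set = 5

By König's theorem:
- Min vertex cover = Max matching = 4
- Max independent set = Total vertices - Min vertex cover
- Max independent set = 9 - 4 = 5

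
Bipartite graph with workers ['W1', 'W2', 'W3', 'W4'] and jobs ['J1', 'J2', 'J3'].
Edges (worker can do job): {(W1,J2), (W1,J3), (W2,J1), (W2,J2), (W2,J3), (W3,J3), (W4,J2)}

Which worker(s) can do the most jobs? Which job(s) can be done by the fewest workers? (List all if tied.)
Most versatile: W2 (3 jobs); Least covered: J1 (1 workers)

Worker degrees (jobs they can do): W1:2, W2:3, W3:1, W4:1
Job degrees (workers who can do it): J1:1, J2:3, J3:3

Maximum worker degree is 3, achieved by: W2
Minimum job degree is 1, achieved by: J1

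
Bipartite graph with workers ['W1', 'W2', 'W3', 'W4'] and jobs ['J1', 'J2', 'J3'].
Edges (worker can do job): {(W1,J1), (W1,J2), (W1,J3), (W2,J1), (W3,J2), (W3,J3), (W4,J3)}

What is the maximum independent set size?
Maximum independent set = 4

By König's theorem:
- Min vertex cover = Max matching = 3
- Max independent set = Total vertices - Min vertex cover
- Max independent set = 7 - 3 = 4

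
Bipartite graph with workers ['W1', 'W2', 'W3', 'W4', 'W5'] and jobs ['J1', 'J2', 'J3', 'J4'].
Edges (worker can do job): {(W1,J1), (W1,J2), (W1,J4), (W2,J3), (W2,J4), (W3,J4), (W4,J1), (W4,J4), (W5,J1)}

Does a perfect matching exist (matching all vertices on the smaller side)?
Yes, perfect matching exists (size 4)

Perfect matching: {(W1,J2), (W2,J3), (W3,J4), (W5,J1)}
All 4 vertices on the smaller side are matched.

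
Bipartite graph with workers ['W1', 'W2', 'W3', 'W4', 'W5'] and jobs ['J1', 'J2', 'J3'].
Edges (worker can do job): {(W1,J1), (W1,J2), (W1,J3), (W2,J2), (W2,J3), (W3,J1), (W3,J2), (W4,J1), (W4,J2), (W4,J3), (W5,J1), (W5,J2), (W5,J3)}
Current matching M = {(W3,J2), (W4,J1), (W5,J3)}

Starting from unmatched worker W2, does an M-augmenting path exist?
No augmenting path from W2

Alternating search from W2 reaches jobs: {J1, J2, J3}.
Every reachable job is already matched in M, and following those matched edges back to workers exposes no further unvisited jobs.
No M-augmenting path from W2 exists.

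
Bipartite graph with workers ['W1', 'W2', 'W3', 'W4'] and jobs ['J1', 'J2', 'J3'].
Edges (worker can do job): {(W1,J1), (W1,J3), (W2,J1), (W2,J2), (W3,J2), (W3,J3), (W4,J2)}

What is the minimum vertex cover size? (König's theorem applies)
Minimum vertex cover size = 3

By König's theorem: in bipartite graphs,
min vertex cover = max matching = 3

Maximum matching has size 3, so minimum vertex cover also has size 3.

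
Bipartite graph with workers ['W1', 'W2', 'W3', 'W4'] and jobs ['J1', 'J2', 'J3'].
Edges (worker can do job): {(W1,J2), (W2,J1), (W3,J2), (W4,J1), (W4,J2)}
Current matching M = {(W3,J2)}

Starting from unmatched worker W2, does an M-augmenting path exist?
Yes: W2 → J1

An M-augmenting path alternates non-matching / matching edges, starting and ending at unmatched vertices.
Path: W2 → J1
(J1 is unmatched in M, so the path is augmenting.)
Flipping edges along this path would increase |M| from 1 to 2.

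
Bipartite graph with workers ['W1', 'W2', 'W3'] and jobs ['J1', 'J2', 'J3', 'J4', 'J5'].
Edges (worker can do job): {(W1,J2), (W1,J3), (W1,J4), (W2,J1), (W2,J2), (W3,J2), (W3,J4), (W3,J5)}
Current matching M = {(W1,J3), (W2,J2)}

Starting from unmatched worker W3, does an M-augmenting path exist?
Yes: W3 → J4

An M-augmenting path alternates non-matching / matching edges, starting and ending at unmatched vertices.
Path: W3 → J4
(J4 is unmatched in M, so the path is augmenting.)
Flipping edges along this path would increase |M| from 2 to 3.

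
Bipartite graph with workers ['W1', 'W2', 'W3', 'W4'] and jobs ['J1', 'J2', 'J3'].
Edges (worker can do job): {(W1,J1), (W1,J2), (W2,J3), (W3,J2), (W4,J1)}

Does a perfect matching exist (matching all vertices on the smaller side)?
Yes, perfect matching exists (size 3)

Perfect matching: {(W2,J3), (W3,J2), (W4,J1)}
All 3 vertices on the smaller side are matched.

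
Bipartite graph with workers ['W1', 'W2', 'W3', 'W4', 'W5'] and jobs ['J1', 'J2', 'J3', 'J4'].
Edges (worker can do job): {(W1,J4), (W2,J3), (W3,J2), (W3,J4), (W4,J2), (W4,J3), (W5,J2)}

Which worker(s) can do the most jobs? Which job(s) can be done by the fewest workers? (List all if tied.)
Most versatile: W3, W4 (2 jobs); Least covered: J1 (0 workers)

Worker degrees (jobs they can do): W1:1, W2:1, W3:2, W4:2, W5:1
Job degrees (workers who can do it): J1:0, J2:3, J3:2, J4:2

Maximum worker degree is 2, achieved by: W3, W4
Minimum job degree is 0, achieved by: J1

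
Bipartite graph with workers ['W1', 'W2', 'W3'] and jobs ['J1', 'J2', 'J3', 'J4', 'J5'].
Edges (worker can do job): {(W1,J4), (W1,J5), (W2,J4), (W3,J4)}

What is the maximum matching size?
Maximum matching size = 2

Maximum matching: {(W1,J5), (W3,J4)}
Size: 2

This assigns 2 workers to 2 distinct jobs.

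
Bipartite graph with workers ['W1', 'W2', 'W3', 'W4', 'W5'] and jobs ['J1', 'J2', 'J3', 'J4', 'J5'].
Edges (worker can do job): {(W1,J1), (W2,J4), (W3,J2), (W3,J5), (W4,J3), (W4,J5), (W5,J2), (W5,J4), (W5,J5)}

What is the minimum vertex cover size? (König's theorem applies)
Minimum vertex cover size = 5

By König's theorem: in bipartite graphs,
min vertex cover = max matching = 5

Maximum matching has size 5, so minimum vertex cover also has size 5.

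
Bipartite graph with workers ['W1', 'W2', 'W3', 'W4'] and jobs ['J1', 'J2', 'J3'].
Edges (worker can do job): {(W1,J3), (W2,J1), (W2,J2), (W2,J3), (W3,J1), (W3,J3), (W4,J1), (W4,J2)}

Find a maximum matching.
Matching: {(W2,J2), (W3,J3), (W4,J1)}

Maximum matching (size 3):
  W2 → J2
  W3 → J3
  W4 → J1

Each worker is assigned to at most one job, and each job to at most one worker.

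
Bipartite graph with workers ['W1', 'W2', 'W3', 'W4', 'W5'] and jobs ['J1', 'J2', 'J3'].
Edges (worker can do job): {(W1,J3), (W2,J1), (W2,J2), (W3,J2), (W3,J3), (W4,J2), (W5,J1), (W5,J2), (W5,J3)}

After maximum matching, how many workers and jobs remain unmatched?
Unmatched: 2 workers, 0 jobs

Maximum matching size: 3
Workers: 5 total, 3 matched, 2 unmatched
Jobs: 3 total, 3 matched, 0 unmatched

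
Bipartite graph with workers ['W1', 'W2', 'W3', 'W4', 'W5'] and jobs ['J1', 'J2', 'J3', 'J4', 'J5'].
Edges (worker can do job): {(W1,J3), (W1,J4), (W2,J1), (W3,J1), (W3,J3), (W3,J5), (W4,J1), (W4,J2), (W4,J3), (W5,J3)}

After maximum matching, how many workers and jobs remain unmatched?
Unmatched: 0 workers, 0 jobs

Maximum matching size: 5
Workers: 5 total, 5 matched, 0 unmatched
Jobs: 5 total, 5 matched, 0 unmatched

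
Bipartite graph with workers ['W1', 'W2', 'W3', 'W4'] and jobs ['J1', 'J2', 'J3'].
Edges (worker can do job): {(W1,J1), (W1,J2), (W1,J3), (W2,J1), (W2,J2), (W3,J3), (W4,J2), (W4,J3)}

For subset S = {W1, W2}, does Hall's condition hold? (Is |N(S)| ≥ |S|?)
Yes: |N(S)| = 3, |S| = 2

Subset S = {W1, W2}
Neighbors N(S) = {J1, J2, J3}

|N(S)| = 3, |S| = 2
Hall's condition: |N(S)| ≥ |S| is satisfied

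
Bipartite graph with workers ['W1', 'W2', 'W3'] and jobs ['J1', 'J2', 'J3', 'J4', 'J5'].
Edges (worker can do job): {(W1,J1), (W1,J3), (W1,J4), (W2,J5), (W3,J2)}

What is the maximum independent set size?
Maximum independent set = 5

By König's theorem:
- Min vertex cover = Max matching = 3
- Max independent set = Total vertices - Min vertex cover
- Max independent set = 8 - 3 = 5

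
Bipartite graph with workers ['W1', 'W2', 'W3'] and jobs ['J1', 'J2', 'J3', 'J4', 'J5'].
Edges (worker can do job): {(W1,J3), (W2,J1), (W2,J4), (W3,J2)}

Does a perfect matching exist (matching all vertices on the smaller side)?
Yes, perfect matching exists (size 3)

Perfect matching: {(W1,J3), (W2,J1), (W3,J2)}
All 3 vertices on the smaller side are matched.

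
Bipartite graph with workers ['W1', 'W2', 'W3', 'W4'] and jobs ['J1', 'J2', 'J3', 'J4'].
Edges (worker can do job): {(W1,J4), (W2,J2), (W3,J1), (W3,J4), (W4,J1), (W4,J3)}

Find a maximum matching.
Matching: {(W1,J4), (W2,J2), (W3,J1), (W4,J3)}

Maximum matching (size 4):
  W1 → J4
  W2 → J2
  W3 → J1
  W4 → J3

Each worker is assigned to at most one job, and each job to at most one worker.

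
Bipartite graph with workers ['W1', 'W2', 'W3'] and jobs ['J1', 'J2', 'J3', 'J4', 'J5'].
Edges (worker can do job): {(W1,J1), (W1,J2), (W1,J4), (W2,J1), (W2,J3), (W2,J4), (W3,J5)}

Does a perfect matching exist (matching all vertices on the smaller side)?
Yes, perfect matching exists (size 3)

Perfect matching: {(W1,J2), (W2,J3), (W3,J5)}
All 3 vertices on the smaller side are matched.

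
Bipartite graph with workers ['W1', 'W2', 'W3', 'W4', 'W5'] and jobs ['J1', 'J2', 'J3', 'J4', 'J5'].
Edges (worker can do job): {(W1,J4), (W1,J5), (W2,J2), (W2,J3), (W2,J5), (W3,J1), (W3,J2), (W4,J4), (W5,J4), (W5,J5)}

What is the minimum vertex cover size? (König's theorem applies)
Minimum vertex cover size = 4

By König's theorem: in bipartite graphs,
min vertex cover = max matching = 4

Maximum matching has size 4, so minimum vertex cover also has size 4.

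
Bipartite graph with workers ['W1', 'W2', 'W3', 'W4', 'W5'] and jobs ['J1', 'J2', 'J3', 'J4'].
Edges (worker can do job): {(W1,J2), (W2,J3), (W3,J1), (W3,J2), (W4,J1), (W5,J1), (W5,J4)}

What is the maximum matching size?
Maximum matching size = 4

Maximum matching: {(W1,J2), (W2,J3), (W3,J1), (W5,J4)}
Size: 4

This assigns 4 workers to 4 distinct jobs.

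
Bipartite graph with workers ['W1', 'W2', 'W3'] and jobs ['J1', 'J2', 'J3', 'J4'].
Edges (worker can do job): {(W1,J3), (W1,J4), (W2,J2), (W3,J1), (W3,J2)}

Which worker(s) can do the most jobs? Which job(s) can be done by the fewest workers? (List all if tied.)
Most versatile: W1, W3 (2 jobs); Least covered: J1, J3, J4 (1 workers)

Worker degrees (jobs they can do): W1:2, W2:1, W3:2
Job degrees (workers who can do it): J1:1, J2:2, J3:1, J4:1

Maximum worker degree is 2, achieved by: W1, W3
Minimum job degree is 1, achieved by: J1, J3, J4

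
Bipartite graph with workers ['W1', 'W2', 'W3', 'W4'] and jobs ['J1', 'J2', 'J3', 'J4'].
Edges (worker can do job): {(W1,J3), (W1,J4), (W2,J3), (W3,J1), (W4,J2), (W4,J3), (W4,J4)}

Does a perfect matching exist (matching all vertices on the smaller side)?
Yes, perfect matching exists (size 4)

Perfect matching: {(W1,J4), (W2,J3), (W3,J1), (W4,J2)}
All 4 vertices on the smaller side are matched.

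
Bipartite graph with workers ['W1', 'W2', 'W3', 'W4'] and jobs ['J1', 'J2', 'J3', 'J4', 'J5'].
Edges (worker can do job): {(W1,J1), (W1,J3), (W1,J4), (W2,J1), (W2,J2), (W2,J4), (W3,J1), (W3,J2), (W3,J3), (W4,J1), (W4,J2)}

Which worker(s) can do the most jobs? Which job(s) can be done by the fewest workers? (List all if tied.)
Most versatile: W1, W2, W3 (3 jobs); Least covered: J5 (0 workers)

Worker degrees (jobs they can do): W1:3, W2:3, W3:3, W4:2
Job degrees (workers who can do it): J1:4, J2:3, J3:2, J4:2, J5:0

Maximum worker degree is 3, achieved by: W1, W2, W3
Minimum job degree is 0, achieved by: J5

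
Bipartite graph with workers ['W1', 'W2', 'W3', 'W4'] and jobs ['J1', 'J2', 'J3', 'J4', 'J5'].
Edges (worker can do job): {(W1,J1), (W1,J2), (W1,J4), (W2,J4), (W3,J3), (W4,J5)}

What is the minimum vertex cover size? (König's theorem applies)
Minimum vertex cover size = 4

By König's theorem: in bipartite graphs,
min vertex cover = max matching = 4

Maximum matching has size 4, so minimum vertex cover also has size 4.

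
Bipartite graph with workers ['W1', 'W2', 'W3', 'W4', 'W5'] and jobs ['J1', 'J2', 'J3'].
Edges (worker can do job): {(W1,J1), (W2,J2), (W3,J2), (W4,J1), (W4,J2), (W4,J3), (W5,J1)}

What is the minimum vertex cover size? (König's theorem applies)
Minimum vertex cover size = 3

By König's theorem: in bipartite graphs,
min vertex cover = max matching = 3

Maximum matching has size 3, so minimum vertex cover also has size 3.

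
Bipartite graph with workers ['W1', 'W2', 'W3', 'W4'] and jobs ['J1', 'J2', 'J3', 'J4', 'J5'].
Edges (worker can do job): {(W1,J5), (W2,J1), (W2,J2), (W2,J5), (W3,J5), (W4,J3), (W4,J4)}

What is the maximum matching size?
Maximum matching size = 3

Maximum matching: {(W2,J2), (W3,J5), (W4,J3)}
Size: 3

This assigns 3 workers to 3 distinct jobs.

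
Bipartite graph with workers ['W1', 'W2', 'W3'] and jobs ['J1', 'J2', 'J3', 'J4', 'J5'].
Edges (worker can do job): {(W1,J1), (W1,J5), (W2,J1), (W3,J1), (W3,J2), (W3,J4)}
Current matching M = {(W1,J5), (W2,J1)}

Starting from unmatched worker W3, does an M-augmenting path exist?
Yes: W3 → J2

An M-augmenting path alternates non-matching / matching edges, starting and ending at unmatched vertices.
Path: W3 → J2
(J2 is unmatched in M, so the path is augmenting.)
Flipping edges along this path would increase |M| from 2 to 3.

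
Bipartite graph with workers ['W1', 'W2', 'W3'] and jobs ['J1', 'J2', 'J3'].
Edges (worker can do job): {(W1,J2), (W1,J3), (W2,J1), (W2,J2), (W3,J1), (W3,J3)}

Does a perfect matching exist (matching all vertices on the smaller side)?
Yes, perfect matching exists (size 3)

Perfect matching: {(W1,J3), (W2,J2), (W3,J1)}
All 3 vertices on the smaller side are matched.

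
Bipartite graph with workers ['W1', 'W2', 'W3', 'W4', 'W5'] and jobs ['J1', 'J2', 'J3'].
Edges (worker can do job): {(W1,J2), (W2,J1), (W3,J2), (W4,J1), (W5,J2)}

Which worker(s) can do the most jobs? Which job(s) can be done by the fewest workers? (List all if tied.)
Most versatile: W1, W2, W3, W4, W5 (1 jobs); Least covered: J3 (0 workers)

Worker degrees (jobs they can do): W1:1, W2:1, W3:1, W4:1, W5:1
Job degrees (workers who can do it): J1:2, J2:3, J3:0

Maximum worker degree is 1, achieved by: W1, W2, W3, W4, W5
Minimum job degree is 0, achieved by: J3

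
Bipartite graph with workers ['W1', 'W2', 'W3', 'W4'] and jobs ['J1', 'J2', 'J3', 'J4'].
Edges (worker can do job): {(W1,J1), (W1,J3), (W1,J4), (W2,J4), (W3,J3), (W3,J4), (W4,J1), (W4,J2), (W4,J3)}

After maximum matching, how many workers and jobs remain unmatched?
Unmatched: 0 workers, 0 jobs

Maximum matching size: 4
Workers: 4 total, 4 matched, 0 unmatched
Jobs: 4 total, 4 matched, 0 unmatched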